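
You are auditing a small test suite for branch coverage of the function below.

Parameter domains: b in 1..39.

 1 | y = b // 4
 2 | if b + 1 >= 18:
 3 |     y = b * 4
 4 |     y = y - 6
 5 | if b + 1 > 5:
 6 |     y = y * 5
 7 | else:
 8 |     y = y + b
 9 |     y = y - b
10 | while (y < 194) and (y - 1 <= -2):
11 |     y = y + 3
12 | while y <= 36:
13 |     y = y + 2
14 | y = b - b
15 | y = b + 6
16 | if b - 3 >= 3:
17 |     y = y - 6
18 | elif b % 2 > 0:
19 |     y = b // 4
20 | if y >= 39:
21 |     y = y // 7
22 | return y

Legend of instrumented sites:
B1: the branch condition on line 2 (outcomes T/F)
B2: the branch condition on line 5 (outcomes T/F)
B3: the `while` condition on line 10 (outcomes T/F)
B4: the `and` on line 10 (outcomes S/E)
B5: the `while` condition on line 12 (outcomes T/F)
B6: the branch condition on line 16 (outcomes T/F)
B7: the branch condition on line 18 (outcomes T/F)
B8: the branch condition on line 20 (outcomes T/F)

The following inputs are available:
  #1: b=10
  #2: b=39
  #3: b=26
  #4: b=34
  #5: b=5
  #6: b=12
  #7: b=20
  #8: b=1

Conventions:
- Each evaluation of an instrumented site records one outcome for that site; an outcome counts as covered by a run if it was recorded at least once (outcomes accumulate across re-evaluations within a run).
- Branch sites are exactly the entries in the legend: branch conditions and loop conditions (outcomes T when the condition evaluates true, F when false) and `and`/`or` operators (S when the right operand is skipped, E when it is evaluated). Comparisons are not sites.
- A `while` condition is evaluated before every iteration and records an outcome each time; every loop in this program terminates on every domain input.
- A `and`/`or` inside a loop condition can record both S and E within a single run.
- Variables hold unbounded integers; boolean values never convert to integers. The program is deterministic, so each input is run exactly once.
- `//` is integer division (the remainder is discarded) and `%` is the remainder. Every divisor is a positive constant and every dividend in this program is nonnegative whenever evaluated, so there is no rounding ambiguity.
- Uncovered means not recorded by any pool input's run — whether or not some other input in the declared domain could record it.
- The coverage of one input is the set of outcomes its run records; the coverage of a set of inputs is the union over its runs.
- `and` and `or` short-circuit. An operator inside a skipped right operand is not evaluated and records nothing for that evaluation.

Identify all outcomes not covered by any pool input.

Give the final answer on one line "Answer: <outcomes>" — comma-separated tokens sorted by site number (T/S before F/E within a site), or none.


#1 (b=10) -> B1->F, B2->T, B4->E, B3->F, B5->T, B5->T, B5->T, B5->T, B5->T, B5->T, B5->T, B5->T, B5->T, B5->T, ...; covered: B1=F, B2=T, B3=F, B4=E, B5=T, B5=F, B6=T, B8=F
#2 (b=39) -> B1->T, B2->T, B4->S, B3->F, B5->F, B6->T, B8->T; covered: B1=T, B2=T, B3=F, B4=S, B5=F, B6=T, B8=T
#3 (b=26) -> B1->T, B2->T, B4->S, B3->F, B5->F, B6->T, B8->F; covered: B1=T, B2=T, B3=F, B4=S, B5=F, B6=T, B8=F
#4 (b=34) -> B1->T, B2->T, B4->S, B3->F, B5->F, B6->T, B8->F; covered: B1=T, B2=T, B3=F, B4=S, B5=F, B6=T, B8=F
#5 (b=5) -> B1->F, B2->T, B4->E, B3->F, B5->T, B5->T, B5->T, B5->T, B5->T, B5->T, B5->T, B5->T, B5->T, B5->T, ...; covered: B1=F, B2=T, B3=F, B4=E, B5=T, B5=F, B6=F, B7=T, B8=F
#6 (b=12) -> B1->F, B2->T, B4->E, B3->F, B5->T, B5->T, B5->T, B5->T, B5->T, B5->T, B5->T, B5->T, B5->T, B5->T, ...; covered: B1=F, B2=T, B3=F, B4=E, B5=T, B5=F, B6=T, B8=F
#7 (b=20) -> B1->T, B2->T, B4->S, B3->F, B5->F, B6->T, B8->F; covered: B1=T, B2=T, B3=F, B4=S, B5=F, B6=T, B8=F
#8 (b=1) -> B1->F, B2->F, B4->E, B3->F, B5->T, B5->T, B5->T, B5->T, B5->T, B5->T, B5->T, B5->T, B5->T, B5->T, ...; covered: B1=F, B2=F, B3=F, B4=E, B5=T, B5=F, B6=F, B7=T, B8=F
union over the pool: B1=T, B1=F, B2=T, B2=F, B3=F, B4=S, B4=E, B5=T, B5=F, B6=T, B6=F, B7=T, B8=T, B8=F
uncovered (2 of 16): B3=T, B7=F
Answer: B3=T, B7=F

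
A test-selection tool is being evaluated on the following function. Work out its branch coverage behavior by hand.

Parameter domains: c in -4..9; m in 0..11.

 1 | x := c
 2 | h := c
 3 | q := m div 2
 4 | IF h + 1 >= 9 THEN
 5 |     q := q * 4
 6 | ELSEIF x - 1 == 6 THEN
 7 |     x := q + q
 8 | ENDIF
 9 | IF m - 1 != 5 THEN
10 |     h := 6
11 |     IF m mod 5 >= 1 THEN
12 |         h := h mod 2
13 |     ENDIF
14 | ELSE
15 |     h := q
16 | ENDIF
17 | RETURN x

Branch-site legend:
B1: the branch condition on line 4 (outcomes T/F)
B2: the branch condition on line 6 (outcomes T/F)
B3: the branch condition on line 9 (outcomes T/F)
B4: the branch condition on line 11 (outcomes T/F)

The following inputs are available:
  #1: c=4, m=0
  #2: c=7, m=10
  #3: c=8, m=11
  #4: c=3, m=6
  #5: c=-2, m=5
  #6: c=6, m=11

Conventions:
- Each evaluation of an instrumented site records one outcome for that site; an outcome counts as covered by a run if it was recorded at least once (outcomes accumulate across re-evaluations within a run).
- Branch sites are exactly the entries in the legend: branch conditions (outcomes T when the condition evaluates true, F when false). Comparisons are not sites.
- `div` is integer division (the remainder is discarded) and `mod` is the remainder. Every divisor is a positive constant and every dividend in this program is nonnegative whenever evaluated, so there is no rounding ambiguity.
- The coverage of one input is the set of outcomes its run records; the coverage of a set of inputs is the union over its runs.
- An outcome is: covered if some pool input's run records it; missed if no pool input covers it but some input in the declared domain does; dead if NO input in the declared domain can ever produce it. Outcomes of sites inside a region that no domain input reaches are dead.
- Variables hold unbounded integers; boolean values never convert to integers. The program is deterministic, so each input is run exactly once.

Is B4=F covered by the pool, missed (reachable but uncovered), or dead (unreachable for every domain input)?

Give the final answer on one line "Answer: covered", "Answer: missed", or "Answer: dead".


B4=F is recorded by pool input(s) 1, 2, 5 -> covered
Answer: covered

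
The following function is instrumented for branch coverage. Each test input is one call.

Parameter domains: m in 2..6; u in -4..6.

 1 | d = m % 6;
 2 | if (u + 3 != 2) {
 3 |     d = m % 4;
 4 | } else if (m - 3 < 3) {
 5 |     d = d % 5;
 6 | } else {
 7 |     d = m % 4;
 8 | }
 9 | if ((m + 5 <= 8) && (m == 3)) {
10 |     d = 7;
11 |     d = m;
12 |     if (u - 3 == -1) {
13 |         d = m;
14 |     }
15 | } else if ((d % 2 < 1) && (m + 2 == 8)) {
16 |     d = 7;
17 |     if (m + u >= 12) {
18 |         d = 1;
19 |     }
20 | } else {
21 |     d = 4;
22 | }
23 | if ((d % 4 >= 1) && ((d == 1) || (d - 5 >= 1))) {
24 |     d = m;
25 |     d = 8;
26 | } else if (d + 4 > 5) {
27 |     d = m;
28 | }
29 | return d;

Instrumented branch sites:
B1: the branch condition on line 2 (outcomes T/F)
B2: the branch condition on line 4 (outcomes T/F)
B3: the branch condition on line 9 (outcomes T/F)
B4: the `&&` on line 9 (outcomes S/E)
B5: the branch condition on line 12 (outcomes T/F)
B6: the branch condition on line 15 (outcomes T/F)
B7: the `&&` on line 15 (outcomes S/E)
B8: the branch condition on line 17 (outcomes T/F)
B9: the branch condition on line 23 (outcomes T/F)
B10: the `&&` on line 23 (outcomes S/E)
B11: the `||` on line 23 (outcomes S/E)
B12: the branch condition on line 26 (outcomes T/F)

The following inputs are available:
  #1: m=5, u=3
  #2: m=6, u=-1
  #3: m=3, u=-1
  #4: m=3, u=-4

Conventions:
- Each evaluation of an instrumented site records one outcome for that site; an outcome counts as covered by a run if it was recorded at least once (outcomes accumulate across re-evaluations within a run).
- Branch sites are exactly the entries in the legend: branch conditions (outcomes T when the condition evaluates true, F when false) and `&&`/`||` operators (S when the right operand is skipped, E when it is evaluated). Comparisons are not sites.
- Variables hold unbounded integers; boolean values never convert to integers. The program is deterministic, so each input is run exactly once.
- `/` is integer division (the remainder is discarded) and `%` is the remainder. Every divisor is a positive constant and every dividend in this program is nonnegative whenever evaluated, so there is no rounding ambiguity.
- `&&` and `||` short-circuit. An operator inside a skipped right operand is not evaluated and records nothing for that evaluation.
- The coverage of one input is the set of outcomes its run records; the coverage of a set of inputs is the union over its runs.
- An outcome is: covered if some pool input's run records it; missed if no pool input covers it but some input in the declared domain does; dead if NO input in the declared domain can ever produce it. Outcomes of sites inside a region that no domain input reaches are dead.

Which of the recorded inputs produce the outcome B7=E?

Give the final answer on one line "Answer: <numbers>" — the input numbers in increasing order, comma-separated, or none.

input #1 (m=5, u=3): does not record B7=E
input #2 (m=6, u=-1): records B7=E
input #3 (m=3, u=-1): does not record B7=E
input #4 (m=3, u=-4): does not record B7=E

Answer: 2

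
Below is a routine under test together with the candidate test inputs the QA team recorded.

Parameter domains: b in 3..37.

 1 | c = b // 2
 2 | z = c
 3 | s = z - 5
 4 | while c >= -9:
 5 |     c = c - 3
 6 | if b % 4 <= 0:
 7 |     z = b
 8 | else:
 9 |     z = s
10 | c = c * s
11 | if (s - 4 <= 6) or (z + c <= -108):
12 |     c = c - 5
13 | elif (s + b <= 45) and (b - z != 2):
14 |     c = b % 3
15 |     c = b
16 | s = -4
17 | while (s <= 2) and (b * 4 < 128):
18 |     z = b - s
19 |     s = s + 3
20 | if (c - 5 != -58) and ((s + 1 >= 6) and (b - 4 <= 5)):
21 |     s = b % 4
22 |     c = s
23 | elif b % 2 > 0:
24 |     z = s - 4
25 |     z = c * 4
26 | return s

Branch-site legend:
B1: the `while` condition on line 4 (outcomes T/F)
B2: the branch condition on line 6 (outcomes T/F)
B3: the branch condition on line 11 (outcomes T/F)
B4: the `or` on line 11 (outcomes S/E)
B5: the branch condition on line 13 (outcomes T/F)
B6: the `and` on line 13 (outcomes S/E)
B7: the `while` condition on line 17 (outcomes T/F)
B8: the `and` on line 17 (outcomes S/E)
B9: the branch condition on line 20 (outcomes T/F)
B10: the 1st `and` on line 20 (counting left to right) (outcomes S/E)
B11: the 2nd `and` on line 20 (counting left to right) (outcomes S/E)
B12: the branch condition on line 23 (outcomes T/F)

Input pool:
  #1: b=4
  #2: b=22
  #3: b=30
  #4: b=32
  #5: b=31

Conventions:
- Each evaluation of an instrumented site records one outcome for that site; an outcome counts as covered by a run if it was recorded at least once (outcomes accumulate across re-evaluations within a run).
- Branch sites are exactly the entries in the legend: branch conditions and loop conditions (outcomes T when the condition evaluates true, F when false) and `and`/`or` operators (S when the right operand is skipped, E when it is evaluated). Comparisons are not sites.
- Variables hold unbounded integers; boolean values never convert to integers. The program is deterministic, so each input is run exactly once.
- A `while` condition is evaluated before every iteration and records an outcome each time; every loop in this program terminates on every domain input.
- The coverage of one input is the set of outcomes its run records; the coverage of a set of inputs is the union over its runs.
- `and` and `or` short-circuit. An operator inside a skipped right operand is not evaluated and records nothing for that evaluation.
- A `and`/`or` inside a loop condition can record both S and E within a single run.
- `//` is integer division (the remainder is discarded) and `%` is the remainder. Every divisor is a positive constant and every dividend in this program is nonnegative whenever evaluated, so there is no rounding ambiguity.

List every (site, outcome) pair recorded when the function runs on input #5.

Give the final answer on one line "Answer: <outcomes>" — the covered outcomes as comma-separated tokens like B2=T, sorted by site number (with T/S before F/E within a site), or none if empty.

Running input #5 (b=31), event by event:
  B1->T, B1->T, B1->T, B1->T, B1->T, B1->T, B1->T, B1->T, B1->T, B1->F
  B2->F, B4->S, B3->T, B8->E, B7->T, B8->E, B7->T, B8->E, B7->T, B8->S
  B7->F, B10->E, B11->E, B9->F, B12->T
collecting distinct outcomes: B1=T, B1=F, B2=F, B3=T, B4=S, B7=T, B7=F, B8=S, B8=E, B9=F, B10=E, B11=E, B12=T

Answer: B1=T, B1=F, B2=F, B3=T, B4=S, B7=T, B7=F, B8=S, B8=E, B9=F, B10=E, B11=E, B12=T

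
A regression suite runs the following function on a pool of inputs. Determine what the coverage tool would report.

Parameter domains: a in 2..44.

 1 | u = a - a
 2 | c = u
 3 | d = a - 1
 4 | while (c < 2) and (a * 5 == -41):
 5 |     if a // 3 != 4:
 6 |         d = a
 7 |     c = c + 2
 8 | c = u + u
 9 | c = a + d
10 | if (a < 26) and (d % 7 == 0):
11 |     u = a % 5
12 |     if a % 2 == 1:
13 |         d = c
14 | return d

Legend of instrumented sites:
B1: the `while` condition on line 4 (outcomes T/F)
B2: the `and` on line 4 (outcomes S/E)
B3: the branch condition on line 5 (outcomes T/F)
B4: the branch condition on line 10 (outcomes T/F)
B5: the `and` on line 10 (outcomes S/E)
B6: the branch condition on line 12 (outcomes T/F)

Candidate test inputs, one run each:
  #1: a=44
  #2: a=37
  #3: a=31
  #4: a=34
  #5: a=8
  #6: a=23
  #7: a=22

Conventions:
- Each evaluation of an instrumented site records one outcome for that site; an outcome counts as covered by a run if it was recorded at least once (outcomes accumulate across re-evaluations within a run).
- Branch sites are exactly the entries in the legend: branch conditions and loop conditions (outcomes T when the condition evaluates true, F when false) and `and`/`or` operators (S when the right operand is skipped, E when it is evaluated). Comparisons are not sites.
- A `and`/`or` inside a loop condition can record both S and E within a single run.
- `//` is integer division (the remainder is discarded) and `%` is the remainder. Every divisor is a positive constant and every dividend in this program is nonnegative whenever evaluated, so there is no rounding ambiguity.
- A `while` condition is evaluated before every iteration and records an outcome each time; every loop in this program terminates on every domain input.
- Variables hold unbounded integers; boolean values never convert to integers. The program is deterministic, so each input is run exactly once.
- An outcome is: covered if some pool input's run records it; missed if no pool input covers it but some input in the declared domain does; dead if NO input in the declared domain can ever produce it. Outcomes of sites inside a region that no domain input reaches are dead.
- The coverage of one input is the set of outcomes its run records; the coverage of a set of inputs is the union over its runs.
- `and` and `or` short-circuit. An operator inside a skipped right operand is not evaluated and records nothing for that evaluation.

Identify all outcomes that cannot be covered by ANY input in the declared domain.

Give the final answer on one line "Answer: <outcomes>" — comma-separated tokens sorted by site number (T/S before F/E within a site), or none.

running all 43 domain inputs and tallying outcomes:
  B1=T: never recorded by any domain input -> dead
  B2=S: never recorded by any domain input -> dead
  B3=T: never recorded by any domain input -> dead
  B3=F: never recorded by any domain input -> dead
  reachable outcomes have witnesses, e.g. B1=F (e.g. a=2), B2=E (e.g. a=2), B4=T (e.g. a=8), B4=F (e.g. a=2)

Answer: B1=T, B2=S, B3=T, B3=F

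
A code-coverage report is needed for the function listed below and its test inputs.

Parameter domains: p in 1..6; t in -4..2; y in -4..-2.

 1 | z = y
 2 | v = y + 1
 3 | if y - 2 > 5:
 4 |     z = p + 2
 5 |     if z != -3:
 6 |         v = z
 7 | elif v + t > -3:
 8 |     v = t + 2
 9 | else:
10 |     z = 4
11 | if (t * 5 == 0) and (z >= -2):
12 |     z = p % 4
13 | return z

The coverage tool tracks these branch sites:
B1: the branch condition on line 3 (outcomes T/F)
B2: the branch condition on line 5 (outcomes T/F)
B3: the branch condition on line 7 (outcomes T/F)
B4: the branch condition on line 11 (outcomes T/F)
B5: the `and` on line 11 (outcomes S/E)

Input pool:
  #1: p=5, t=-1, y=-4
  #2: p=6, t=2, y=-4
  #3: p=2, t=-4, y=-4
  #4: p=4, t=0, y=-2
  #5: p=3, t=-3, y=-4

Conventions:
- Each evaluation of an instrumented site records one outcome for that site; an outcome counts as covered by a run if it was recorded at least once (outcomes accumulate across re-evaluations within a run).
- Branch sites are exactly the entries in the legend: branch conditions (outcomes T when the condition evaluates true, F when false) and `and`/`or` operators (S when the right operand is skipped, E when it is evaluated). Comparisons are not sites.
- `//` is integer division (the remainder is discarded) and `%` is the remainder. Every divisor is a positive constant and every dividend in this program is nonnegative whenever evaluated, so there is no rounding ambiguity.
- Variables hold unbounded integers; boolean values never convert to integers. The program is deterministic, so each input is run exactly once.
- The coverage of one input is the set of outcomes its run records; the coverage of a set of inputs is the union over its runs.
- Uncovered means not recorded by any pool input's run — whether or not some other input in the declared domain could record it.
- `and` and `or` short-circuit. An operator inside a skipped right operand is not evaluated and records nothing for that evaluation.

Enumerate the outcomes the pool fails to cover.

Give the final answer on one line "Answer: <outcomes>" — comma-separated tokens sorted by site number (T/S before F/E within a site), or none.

run #1 (p=5, t=-1, y=-4) records B1=F, B3=F, B4=F, B5=S
run #2 (p=6, t=2, y=-4) records B1=F, B3=T, B4=F, B5=S
run #3 (p=2, t=-4, y=-4) records B1=F, B3=F, B4=F, B5=S
run #4 (p=4, t=0, y=-2) records B1=F, B3=T, B4=T, B5=E
run #5 (p=3, t=-3, y=-4) records B1=F, B3=F, B4=F, B5=S
union over the pool: B1=F, B3=T, B3=F, B4=T, B4=F, B5=S, B5=E
uncovered (3 of 10): B1=T, B2=T, B2=F

Answer: B1=T, B2=T, B2=F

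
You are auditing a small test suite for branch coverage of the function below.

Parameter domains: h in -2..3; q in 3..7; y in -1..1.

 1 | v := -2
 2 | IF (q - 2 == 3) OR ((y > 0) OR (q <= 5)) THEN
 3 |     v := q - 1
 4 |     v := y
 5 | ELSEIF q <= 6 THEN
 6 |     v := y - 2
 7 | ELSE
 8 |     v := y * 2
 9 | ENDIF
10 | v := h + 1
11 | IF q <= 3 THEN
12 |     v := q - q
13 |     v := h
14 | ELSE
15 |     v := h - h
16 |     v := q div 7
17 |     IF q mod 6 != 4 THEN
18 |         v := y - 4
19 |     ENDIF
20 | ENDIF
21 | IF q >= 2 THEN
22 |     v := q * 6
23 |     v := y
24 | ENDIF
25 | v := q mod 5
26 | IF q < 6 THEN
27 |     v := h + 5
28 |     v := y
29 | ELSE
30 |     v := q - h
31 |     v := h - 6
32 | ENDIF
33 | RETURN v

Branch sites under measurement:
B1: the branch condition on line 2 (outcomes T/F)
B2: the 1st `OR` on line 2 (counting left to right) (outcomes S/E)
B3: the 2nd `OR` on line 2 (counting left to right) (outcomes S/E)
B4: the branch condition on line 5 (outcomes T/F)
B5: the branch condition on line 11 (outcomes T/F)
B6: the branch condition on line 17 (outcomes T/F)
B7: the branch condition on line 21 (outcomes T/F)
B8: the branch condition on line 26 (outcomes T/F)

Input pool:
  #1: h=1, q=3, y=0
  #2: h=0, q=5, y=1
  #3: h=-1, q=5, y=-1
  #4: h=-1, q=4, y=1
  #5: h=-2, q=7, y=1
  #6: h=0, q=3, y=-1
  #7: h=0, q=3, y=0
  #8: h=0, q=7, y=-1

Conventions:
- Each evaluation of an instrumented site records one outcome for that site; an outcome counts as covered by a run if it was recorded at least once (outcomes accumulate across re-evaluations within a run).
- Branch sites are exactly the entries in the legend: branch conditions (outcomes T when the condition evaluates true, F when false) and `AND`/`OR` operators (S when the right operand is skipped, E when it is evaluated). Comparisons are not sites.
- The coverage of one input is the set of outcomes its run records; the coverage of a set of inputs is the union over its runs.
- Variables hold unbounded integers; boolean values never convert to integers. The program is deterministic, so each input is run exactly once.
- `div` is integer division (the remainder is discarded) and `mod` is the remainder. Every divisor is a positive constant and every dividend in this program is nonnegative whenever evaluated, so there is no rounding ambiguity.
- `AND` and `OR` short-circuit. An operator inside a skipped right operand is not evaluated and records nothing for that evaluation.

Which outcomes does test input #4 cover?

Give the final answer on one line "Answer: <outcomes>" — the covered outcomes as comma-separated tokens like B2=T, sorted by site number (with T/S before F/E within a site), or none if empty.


Simulating input #4 (h=-1, q=4, y=1) step by step:
  B2->E, B3->S, B1->T, B5->F, B6->F, B7->T, B8->T
as a set, this run covers: B1=T, B2=E, B3=S, B5=F, B6=F, B7=T, B8=T
Answer: B1=T, B2=E, B3=S, B5=F, B6=F, B7=T, B8=T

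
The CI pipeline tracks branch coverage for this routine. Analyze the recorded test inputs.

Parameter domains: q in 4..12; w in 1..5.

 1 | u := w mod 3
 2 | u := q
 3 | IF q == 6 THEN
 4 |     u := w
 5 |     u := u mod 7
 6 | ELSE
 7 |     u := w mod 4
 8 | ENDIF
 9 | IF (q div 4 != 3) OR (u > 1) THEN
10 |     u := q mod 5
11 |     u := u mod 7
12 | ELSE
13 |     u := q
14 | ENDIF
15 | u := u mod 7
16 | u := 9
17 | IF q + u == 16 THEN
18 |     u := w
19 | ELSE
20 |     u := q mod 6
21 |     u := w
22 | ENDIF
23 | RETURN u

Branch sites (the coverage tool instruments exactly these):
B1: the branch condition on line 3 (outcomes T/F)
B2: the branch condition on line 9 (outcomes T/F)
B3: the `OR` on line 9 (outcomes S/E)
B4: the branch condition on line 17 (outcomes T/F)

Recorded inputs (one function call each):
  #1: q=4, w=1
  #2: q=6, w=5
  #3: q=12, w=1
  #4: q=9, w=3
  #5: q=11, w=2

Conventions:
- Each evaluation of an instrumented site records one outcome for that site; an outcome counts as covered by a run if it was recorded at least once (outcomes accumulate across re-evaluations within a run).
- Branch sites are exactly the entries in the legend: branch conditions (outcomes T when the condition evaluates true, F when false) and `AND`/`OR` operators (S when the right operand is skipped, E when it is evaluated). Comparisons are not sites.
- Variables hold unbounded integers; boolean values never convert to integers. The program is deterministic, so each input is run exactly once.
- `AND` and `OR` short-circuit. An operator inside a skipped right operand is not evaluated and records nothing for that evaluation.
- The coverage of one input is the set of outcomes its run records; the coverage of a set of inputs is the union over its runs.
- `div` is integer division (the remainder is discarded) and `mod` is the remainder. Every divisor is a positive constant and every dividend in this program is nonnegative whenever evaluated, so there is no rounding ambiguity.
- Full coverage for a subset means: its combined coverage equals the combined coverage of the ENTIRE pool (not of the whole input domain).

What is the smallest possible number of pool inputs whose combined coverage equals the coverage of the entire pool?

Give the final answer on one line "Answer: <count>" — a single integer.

input #1, q=4, w=1: events B1->F, B3->S, B2->T, B4->F; outcomes B1=F, B2=T, B3=S, B4=F
input #2, q=6, w=5: events B1->T, B3->S, B2->T, B4->F; outcomes B1=T, B2=T, B3=S, B4=F
input #3, q=12, w=1: events B1->F, B3->E, B2->F, B4->F; outcomes B1=F, B2=F, B3=E, B4=F
input #4, q=9, w=3: events B1->F, B3->S, B2->T, B4->F; outcomes B1=F, B2=T, B3=S, B4=F
input #5, q=11, w=2: events B1->F, B3->S, B2->T, B4->F; outcomes B1=F, B2=T, B3=S, B4=F
union over all inputs: B1=T, B1=F, B2=T, B2=F, B3=S, B3=E, B4=F (7 outcomes)
checked all size-1 subsets: none covers 7 outcomes (max 4/7)
inputs {2, 3} (size 2) cover everything; no size-2 subset with a lexicographically smaller index list covers all 7

Answer: 2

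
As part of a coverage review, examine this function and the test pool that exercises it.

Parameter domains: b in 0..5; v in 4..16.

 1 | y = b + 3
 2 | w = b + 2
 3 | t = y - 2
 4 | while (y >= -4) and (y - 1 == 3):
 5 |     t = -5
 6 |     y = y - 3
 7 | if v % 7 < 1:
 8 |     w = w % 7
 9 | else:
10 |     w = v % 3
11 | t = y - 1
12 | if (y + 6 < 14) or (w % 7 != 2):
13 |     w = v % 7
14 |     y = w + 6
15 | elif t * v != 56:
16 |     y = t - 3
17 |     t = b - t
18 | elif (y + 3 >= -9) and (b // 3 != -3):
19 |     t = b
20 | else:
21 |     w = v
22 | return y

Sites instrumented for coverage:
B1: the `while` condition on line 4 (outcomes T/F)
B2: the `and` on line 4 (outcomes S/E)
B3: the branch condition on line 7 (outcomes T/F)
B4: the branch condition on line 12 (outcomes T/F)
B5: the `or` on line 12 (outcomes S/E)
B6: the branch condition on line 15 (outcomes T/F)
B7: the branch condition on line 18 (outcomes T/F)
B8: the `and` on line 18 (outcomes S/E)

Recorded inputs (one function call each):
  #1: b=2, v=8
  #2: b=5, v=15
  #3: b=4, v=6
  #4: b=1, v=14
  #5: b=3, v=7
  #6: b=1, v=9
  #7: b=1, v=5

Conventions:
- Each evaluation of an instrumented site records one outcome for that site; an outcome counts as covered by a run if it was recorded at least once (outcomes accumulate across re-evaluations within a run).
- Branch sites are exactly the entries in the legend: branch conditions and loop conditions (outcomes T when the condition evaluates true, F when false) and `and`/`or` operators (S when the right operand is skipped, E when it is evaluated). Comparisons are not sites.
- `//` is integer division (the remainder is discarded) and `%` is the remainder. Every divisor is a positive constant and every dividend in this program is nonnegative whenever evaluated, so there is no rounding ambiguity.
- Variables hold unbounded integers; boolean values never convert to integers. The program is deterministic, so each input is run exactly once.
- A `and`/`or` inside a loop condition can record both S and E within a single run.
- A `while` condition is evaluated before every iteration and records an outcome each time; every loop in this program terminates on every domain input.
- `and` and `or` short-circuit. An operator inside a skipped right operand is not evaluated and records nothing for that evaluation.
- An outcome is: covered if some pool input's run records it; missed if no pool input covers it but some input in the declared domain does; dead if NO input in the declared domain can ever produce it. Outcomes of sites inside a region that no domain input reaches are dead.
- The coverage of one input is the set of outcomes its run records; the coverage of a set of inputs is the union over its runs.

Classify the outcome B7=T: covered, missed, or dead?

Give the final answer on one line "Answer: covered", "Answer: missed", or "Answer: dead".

no pool input records B7=T
but domain input (b=5, v=8) does record it -> reachable, so missed

Answer: missed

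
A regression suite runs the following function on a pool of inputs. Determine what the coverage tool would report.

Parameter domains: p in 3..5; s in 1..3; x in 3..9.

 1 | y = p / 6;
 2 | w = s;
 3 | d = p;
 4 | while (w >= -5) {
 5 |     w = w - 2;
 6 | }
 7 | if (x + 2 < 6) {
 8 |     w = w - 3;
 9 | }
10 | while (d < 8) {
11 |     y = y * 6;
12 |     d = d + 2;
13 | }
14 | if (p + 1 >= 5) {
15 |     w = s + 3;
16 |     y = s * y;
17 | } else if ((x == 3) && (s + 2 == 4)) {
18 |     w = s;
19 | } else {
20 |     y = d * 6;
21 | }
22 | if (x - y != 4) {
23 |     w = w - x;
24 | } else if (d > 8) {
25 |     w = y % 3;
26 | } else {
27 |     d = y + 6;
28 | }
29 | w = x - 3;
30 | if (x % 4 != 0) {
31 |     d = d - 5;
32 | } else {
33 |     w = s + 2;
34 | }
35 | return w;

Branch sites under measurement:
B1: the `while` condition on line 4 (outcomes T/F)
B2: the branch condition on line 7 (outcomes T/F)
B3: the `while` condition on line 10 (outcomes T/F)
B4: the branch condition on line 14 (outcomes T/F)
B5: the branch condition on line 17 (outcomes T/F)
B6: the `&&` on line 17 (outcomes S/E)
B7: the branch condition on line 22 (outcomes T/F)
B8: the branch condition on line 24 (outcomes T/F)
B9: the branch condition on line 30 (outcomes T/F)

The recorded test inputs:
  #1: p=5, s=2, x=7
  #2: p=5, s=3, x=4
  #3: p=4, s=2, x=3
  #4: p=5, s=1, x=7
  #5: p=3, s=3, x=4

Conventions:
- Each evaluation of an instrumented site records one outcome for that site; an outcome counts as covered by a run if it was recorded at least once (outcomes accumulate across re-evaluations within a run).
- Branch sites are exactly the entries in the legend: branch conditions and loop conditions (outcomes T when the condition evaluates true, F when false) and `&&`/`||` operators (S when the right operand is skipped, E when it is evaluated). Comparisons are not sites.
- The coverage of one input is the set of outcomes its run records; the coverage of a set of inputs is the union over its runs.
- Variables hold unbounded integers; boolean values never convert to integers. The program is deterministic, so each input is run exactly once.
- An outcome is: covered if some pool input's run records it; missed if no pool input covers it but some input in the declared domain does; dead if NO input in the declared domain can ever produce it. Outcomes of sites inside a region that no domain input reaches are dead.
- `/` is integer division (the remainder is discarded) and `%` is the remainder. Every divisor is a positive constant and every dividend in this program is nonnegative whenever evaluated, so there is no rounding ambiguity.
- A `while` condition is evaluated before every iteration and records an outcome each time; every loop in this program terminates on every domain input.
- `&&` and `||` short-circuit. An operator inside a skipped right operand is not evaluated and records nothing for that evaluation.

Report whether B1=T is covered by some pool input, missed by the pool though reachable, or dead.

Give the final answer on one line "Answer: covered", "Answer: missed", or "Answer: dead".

B1=T is recorded by pool input(s) 1, 2, 3, 4, 5 -> covered

Answer: covered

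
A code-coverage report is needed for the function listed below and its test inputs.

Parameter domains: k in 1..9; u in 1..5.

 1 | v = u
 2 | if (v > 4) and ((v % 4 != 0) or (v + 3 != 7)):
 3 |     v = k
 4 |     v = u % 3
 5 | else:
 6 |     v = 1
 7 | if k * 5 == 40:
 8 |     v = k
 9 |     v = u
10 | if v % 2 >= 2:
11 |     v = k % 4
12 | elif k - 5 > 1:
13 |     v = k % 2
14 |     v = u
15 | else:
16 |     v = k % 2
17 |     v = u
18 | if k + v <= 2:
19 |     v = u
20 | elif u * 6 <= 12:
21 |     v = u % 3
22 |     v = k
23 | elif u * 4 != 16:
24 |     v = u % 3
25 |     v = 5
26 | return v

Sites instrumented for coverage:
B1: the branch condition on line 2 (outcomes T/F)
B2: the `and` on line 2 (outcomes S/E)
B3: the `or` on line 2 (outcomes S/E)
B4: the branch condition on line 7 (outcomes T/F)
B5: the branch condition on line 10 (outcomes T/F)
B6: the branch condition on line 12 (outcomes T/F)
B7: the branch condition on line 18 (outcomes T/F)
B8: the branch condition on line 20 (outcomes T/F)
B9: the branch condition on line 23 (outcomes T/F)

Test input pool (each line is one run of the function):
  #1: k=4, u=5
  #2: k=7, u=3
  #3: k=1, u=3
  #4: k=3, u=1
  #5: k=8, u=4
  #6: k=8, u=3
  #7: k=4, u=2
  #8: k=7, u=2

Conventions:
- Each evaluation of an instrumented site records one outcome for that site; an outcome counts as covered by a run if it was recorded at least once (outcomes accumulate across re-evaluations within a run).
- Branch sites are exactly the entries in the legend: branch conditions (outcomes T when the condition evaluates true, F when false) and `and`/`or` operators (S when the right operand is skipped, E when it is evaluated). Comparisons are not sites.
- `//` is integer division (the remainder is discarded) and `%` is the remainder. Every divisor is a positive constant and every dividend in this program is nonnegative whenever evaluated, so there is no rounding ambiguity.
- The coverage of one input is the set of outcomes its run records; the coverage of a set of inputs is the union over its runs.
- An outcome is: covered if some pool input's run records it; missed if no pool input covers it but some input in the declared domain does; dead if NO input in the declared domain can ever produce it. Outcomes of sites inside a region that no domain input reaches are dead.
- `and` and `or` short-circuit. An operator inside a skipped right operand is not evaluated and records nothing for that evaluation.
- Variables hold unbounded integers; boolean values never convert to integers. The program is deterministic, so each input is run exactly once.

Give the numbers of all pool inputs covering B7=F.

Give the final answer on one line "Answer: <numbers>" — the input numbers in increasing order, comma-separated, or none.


input #1 (k=4, u=5): covers B7=F
input #2 (k=7, u=3): covers B7=F
input #3 (k=1, u=3): covers B7=F
input #4 (k=3, u=1): covers B7=F
input #5 (k=8, u=4): covers B7=F
input #6 (k=8, u=3): covers B7=F
input #7 (k=4, u=2): covers B7=F
input #8 (k=7, u=2): covers B7=F
Answer: 1, 2, 3, 4, 5, 6, 7, 8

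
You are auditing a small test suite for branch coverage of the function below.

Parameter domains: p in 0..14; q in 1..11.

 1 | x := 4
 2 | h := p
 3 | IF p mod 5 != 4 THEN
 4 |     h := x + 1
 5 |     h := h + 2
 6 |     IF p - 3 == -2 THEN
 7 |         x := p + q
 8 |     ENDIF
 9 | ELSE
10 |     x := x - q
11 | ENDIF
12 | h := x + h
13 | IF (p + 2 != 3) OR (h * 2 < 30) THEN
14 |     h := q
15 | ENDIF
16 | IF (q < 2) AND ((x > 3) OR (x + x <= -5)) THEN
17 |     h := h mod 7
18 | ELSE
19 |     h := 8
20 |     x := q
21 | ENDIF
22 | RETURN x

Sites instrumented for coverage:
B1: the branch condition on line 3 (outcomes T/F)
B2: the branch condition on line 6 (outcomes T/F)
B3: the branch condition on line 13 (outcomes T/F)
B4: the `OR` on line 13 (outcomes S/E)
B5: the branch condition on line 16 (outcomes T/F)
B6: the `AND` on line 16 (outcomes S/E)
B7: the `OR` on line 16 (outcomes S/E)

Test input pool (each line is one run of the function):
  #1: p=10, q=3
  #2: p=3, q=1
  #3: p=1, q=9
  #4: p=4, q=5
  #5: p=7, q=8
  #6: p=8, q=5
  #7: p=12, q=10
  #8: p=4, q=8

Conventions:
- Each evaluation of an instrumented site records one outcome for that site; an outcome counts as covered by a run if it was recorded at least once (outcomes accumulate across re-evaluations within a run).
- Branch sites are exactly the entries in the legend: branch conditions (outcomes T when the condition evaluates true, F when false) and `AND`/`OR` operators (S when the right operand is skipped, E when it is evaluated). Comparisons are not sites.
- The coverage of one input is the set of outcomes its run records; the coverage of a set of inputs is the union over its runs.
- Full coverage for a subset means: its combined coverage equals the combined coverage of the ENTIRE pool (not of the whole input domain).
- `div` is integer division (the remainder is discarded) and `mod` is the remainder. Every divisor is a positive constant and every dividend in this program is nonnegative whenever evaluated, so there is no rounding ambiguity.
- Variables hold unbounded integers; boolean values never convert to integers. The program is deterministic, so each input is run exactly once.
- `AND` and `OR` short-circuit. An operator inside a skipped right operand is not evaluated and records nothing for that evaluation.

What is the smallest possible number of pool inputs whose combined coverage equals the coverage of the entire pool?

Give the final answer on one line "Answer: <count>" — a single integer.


input #1, p=10, q=3: events B1->T, B2->F, B4->S, B3->T, B6->S, B5->F; outcomes B1=T, B2=F, B3=T, B4=S, B5=F, B6=S
input #2, p=3, q=1: events B1->T, B2->F, B4->S, B3->T, B6->E, B7->S, B5->T; outcomes B1=T, B2=F, B3=T, B4=S, B5=T, B6=E, B7=S
input #3, p=1, q=9: events B1->T, B2->T, B4->E, B3->F, B6->S, B5->F; outcomes B1=T, B2=T, B3=F, B4=E, B5=F, B6=S
input #4, p=4, q=5: events B1->F, B4->S, B3->T, B6->S, B5->F; outcomes B1=F, B3=T, B4=S, B5=F, B6=S
input #5, p=7, q=8: events B1->T, B2->F, B4->S, B3->T, B6->S, B5->F; outcomes B1=T, B2=F, B3=T, B4=S, B5=F, B6=S
input #6, p=8, q=5: events B1->T, B2->F, B4->S, B3->T, B6->S, B5->F; outcomes B1=T, B2=F, B3=T, B4=S, B5=F, B6=S
input #7, p=12, q=10: events B1->T, B2->F, B4->S, B3->T, B6->S, B5->F; outcomes B1=T, B2=F, B3=T, B4=S, B5=F, B6=S
input #8, p=4, q=8: events B1->F, B4->S, B3->T, B6->S, B5->F; outcomes B1=F, B3=T, B4=S, B5=F, B6=S
the full pool covers 13 outcomes: B1=T, B1=F, B2=T, B2=F, B3=T, B3=F, B4=S, B4=E, B5=T, B5=F, B6=S, B6=E, B7=S
no size-1 subset reaches all 13 outcomes (best union: 7/13)
no size-2 subset reaches all 13 outcomes (best union: 12/13)
at size 3, {2, 3, 4} reaches all 13 outcomes; every lexicographically earlier size-3 subset fails
Answer: 3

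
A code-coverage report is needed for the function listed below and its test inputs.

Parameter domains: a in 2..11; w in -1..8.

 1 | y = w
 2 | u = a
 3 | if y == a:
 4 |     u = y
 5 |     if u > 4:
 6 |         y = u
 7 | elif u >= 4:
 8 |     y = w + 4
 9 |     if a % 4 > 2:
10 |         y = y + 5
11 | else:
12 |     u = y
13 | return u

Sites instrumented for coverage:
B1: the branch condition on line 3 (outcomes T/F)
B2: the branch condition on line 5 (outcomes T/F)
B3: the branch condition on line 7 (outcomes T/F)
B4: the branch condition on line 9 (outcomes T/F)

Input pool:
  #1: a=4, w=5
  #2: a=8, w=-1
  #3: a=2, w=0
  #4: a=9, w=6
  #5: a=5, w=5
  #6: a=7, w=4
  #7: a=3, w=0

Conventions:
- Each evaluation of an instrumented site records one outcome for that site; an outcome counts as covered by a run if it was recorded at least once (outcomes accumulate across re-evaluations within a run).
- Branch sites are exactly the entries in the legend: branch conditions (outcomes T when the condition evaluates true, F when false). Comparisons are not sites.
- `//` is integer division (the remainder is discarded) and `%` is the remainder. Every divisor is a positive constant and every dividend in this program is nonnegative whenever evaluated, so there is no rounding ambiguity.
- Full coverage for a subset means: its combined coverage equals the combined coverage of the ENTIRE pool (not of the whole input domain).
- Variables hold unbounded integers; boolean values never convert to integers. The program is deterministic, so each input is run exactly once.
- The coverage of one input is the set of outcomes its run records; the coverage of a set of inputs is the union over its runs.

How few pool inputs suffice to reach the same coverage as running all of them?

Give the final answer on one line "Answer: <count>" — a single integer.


input #1, a=4, w=5: events B1->F, B3->T, B4->F; outcomes B1=F, B3=T, B4=F
input #2, a=8, w=-1: events B1->F, B3->T, B4->F; outcomes B1=F, B3=T, B4=F
input #3, a=2, w=0: events B1->F, B3->F; outcomes B1=F, B3=F
input #4, a=9, w=6: events B1->F, B3->T, B4->F; outcomes B1=F, B3=T, B4=F
input #5, a=5, w=5: events B1->T, B2->T; outcomes B1=T, B2=T
input #6, a=7, w=4: events B1->F, B3->T, B4->T; outcomes B1=F, B3=T, B4=T
input #7, a=3, w=0: events B1->F, B3->F; outcomes B1=F, B3=F
union over all inputs: B1=T, B1=F, B2=T, B3=T, B3=F, B4=T, B4=F (7 outcomes)
checked all size-1 subsets: none covers 7 outcomes (max 3/7)
checked all size-2 subsets: none covers 7 outcomes (max 5/7)
checked all size-3 subsets: none covers 7 outcomes (max 6/7)
at size 4, {1, 3, 5, 6} reaches all 7 outcomes; every lexicographically earlier size-4 subset fails
Answer: 4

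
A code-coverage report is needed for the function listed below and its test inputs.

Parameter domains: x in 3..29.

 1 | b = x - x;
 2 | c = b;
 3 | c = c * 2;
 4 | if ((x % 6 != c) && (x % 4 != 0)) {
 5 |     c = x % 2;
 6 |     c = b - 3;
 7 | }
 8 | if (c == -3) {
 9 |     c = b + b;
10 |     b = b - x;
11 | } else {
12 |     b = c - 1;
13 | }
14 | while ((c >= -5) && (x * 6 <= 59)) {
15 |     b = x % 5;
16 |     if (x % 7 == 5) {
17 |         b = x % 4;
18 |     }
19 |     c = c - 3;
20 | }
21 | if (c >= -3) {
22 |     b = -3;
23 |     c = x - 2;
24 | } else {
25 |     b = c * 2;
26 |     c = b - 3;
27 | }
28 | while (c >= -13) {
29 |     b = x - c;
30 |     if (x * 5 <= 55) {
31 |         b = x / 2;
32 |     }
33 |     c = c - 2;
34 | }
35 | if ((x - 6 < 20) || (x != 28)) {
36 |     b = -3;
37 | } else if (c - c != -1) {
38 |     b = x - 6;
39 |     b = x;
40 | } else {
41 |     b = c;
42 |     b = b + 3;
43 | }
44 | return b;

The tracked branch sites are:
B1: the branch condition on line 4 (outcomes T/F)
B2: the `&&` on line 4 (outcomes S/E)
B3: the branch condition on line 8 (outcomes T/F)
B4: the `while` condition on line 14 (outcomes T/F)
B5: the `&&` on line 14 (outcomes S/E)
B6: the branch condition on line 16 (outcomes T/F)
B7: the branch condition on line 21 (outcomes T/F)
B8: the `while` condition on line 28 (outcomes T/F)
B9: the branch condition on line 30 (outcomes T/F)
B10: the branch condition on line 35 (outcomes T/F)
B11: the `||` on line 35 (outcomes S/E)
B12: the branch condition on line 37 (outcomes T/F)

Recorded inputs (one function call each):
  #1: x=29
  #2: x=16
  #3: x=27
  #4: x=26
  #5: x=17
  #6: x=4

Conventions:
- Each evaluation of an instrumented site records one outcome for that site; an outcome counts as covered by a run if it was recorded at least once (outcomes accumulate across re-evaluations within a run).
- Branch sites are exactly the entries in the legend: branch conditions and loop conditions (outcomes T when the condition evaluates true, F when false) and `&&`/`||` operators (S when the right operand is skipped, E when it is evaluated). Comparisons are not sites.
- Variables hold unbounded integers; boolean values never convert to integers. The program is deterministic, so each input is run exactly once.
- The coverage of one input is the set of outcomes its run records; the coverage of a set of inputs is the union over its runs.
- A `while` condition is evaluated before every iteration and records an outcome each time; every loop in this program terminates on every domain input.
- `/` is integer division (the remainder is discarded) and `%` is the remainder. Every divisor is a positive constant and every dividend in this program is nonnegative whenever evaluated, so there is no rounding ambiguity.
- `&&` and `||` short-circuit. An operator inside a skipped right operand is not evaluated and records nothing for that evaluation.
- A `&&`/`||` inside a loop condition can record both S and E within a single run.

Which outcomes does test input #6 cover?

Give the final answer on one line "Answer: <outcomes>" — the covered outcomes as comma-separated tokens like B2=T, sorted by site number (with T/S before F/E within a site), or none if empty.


Event log for input #6 (x=4):
  B2->E, B1->F, B3->F, B5->E, B4->T, B6->F, B5->E, B4->T, B6->F, B5->S
  B4->F, B7->F, B8->F, B11->S, B10->T
deduplicating events, the covered set is: B1=F, B2=E, B3=F, B4=T, B4=F, B5=S, B5=E, B6=F, B7=F, B8=F, B10=T, B11=S
Answer: B1=F, B2=E, B3=F, B4=T, B4=F, B5=S, B5=E, B6=F, B7=F, B8=F, B10=T, B11=S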